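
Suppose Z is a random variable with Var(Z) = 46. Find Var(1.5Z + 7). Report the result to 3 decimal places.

Var(1.5Z + 7) = (1.5)²·Var(Z) = 2.25·46 = 103.5

103.500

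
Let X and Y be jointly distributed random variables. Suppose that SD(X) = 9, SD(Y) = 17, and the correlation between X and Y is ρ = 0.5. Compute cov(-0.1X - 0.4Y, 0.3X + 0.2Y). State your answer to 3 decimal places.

Var(X) = (9)² = 81;  Var(Y) = (17)² = 289
cov(X,Y) = ρ·SD(X)·SD(Y) = 0.5·9·17 = 76.5
cov(-0.1X - 0.4Y, 0.3X + 0.2Y) = (-0.1)(0.3)Var(X) + (-0.4)(0.2)Var(Y) + [(-0.1)(0.2) + (-0.4)(0.3)]cov(X,Y)
= -0.03·81 + -0.08·289 + -0.14·76.5 = -36.26

-36.260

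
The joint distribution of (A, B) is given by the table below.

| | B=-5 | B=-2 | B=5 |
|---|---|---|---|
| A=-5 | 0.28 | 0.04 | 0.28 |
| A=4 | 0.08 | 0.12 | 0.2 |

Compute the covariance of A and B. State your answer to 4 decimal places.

2.2320

E[A] = -1.4,  E[B] = 0.28
E[AB] = 1.84
Cov(A,B) = E[AB] − E[A]E[B] = 1.84 − (-1.4)(0.28) = 2.232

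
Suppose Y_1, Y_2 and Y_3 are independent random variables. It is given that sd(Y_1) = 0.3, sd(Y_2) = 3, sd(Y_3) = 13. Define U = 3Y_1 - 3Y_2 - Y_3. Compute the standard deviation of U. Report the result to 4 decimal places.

15.8370

Var(Y_1) = 0.09, Var(Y_2) = 9, Var(Y_3) = 169
By independence, Var(U) = (3)²Var(Y_1) + (-3)²Var(Y_2) + (-1)²Var(Y_3)
= (3)²·0.09 + (-3)²·9 + (-1)²·169 = 250.81
sd(U) = √250.81 ≈ 15.8370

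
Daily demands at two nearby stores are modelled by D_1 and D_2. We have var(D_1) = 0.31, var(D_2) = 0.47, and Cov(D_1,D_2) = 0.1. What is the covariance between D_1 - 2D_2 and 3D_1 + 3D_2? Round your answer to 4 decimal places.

-2.1900

Cov(D_1 - 2D_2, 3D_1 + 3D_2) = (1)(3)var(D_1) + (-2)(3)var(D_2) + [(1)(3) + (-2)(3)]Cov(D_1,D_2)
= 3·0.31 + -6·0.47 + -3·0.1 = -2.19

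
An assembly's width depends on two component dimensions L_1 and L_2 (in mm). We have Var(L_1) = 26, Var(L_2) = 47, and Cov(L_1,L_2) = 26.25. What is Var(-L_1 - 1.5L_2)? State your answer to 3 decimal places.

210.500

Var(-L_1 - 1.5L_2) = (-1)²·Var(L_1) + (-1.5)²·Var(L_2) + 2·(-1)·(-1.5)·Cov(L_1,L_2)
= 1·26 + 2.25·47 + 3·26.25 = 210.5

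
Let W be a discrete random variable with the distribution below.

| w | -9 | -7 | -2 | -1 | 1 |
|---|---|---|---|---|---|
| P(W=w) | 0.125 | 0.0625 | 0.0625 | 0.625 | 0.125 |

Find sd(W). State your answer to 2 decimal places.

3.07

E[W] = (-9)(0.125) + (-7)(0.0625) + (-2)(0.0625) + (-1)(0.625) + (1)(0.125) = -2.1875
E[W²] = (-9)²(0.125) + (-7)²(0.0625) + (-2)²(0.0625) + (-1)²(0.625) + (1)²(0.125) = 14.1875
var(W) = E[W²] − (E[W])² = 14.1875 − (-2.1875)² = 9.40234375
sd(W) = √9.40234375 ≈ 3.07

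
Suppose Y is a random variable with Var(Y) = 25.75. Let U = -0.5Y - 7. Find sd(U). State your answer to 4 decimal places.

2.5372

Var(-0.5Y - 7) = (-0.5)²·25.75 = 6.4375
sd(U) = √6.4375 ≈ 2.5372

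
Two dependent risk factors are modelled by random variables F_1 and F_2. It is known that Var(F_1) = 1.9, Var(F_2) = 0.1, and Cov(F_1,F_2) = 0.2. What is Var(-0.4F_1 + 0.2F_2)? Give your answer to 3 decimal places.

0.276

Var(-0.4F_1 + 0.2F_2) = (-0.4)²·Var(F_1) + (0.2)²·Var(F_2) + 2·(-0.4)·(0.2)·Cov(F_1,F_2)
= 0.16·1.9 + 0.04·0.1 + -0.16·0.2 = 0.276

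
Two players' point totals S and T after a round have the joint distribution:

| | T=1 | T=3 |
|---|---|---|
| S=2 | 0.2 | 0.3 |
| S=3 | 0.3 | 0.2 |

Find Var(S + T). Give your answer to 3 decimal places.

E[S] = 2.5,  E[T] = 2,  E[ST] = 4.9
Var(S) = 6.5 − (2.5)² = 0.25;  Var(T) = 5 − (2)² = 1
cov(S,T) = 4.9 − (2.5)(2) = -0.1
Var(S + T) = (1)²·0.25 + (1)²·1 + 2·(1)·(1)·-0.1 = 1.05

1.050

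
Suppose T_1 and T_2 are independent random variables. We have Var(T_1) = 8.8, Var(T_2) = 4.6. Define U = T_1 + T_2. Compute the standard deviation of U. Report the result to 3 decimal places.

3.661

By independence, Var(U) = (1)²Var(T_1) + (1)²Var(T_2)
= (1)²·8.8 + (1)²·4.6 = 13.4
SD(U) = √13.4 ≈ 3.661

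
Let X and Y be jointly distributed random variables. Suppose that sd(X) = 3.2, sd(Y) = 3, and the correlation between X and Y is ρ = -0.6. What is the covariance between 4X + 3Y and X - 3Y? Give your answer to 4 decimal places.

V(X) = (3.2)² = 10.24;  V(Y) = (3)² = 9
Cov(X,Y) = ρ·sd(X)·sd(Y) = -0.6·3.2·3 = -5.76
Cov(4X + 3Y, X - 3Y) = (4)(1)V(X) + (3)(-3)V(Y) + [(4)(-3) + (3)(1)]Cov(X,Y)
= 4·10.24 + -9·9 + -9·-5.76 = 11.8

11.8000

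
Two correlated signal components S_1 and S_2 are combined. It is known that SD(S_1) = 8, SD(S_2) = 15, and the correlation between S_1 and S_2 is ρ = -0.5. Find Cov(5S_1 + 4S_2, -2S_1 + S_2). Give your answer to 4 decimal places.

440.0000

V(S_1) = (8)² = 64;  V(S_2) = (15)² = 225
Cov(S_1,S_2) = ρ·SD(S_1)·SD(S_2) = -0.5·8·15 = -60
Cov(5S_1 + 4S_2, -2S_1 + S_2) = (5)(-2)V(S_1) + (4)(1)V(S_2) + [(5)(1) + (4)(-2)]Cov(S_1,S_2)
= -10·64 + 4·225 + -3·-60 = 440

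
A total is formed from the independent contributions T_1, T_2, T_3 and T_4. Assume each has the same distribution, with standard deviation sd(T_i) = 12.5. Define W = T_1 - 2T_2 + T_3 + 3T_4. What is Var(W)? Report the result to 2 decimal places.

2343.75

Var(T_i) = (12.5)² = 156.25
By independence, Var(W) = (1)²Var(T_1) + (-2)²Var(T_2) + (1)²Var(T_3) + (3)²Var(T_4)
= (1)²·156.25 + (-2)²·156.25 + (1)²·156.25 + (3)²·156.25 = 2343.75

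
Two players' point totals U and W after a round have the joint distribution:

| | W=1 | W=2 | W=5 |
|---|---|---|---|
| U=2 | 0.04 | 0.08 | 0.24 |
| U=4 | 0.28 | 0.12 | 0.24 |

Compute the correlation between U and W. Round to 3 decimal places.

E[U] = 3.28,  E[W] = 3.12
E[UW] = 9.68
cov(U,W) = E[UW] − E[U]E[W] = 9.68 − (3.28)(3.12) = -0.5536
V(U) = 0.9216,  V(W) = 3.3856
ρ = -0.5536 / √(0.9216·3.3856) ≈ -0.313

-0.313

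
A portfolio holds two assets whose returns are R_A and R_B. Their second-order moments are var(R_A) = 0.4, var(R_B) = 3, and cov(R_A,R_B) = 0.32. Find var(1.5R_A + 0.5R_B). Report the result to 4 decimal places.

var(1.5R_A + 0.5R_B) = (1.5)²·var(R_A) + (0.5)²·var(R_B) + 2·(1.5)·(0.5)·cov(R_A,R_B)
= 2.25·0.4 + 0.25·3 + 1.5·0.32 = 2.13

2.1300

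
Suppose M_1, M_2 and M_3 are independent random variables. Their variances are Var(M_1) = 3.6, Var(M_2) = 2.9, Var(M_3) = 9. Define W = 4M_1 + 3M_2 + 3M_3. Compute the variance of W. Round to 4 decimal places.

164.7000

By independence, Var(W) = (4)²Var(M_1) + (3)²Var(M_2) + (3)²Var(M_3)
= (4)²·3.6 + (3)²·2.9 + (3)²·9 = 164.7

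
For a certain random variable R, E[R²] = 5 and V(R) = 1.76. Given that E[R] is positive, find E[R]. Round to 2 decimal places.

(E[R])² = E[R²] − V(R) = 5 − 1.76 = 3.24
E[R] = √3.24 = 1.8

1.80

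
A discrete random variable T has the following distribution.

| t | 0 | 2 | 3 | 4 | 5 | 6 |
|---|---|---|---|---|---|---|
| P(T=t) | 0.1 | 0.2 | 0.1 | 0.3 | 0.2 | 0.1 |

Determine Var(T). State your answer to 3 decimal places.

E[T] = (0)(0.1) + (2)(0.2) + (3)(0.1) + (4)(0.3) + (5)(0.2) + (6)(0.1) = 3.5
E[T²] = (0)²(0.1) + (2)²(0.2) + (3)²(0.1) + (4)²(0.3) + (5)²(0.2) + (6)²(0.1) = 15.1
Var(T) = E[T²] − (E[T])² = 15.1 − (3.5)² = 2.85

2.850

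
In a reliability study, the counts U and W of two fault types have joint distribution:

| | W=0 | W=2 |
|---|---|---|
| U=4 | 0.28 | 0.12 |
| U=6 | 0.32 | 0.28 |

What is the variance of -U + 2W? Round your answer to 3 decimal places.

E[U] = 5.2,  E[W] = 0.8,  E[UW] = 4.32
Var(U) = 28 − (5.2)² = 0.96;  Var(W) = 1.6 − (0.8)² = 0.96
Cov(U,W) = 4.32 − (5.2)(0.8) = 0.16
Var(-U + 2W) = (-1)²·0.96 + (2)²·0.96 + 2·(-1)·(2)·0.16 = 4.16

4.160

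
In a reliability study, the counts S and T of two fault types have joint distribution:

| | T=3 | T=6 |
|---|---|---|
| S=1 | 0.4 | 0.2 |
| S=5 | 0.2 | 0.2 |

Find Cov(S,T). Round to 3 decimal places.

E[S] = 2.6,  E[T] = 4.2
E[ST] = 11.4
Cov(S,T) = E[ST] − E[S]E[T] = 11.4 − (2.6)(4.2) = 0.48

0.480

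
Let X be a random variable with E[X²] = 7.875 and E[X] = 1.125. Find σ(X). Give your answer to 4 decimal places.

Var(X) = 7.875 − (1.125)² = 6.609375
σ(X) = √6.609375 ≈ 2.5709

2.5709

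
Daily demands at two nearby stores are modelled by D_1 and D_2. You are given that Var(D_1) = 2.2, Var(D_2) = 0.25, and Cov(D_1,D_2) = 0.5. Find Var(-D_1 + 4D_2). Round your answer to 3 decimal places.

2.200

Var(-D_1 + 4D_2) = (-1)²·Var(D_1) + (4)²·Var(D_2) + 2·(-1)·(4)·Cov(D_1,D_2)
= 1·2.2 + 16·0.25 + -8·0.5 = 2.2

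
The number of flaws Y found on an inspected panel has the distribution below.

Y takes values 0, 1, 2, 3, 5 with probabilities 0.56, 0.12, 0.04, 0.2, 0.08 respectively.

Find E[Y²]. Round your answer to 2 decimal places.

4.08

E[Y²] = (0)²(0.56) + (1)²(0.12) + (2)²(0.04) + (3)²(0.2) + (5)²(0.08) = 4.08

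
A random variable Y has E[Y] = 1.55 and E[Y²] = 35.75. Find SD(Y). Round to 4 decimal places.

Var(Y) = 35.75 − (1.55)² = 33.3475
SD(Y) = √33.3475 ≈ 5.7747

5.7747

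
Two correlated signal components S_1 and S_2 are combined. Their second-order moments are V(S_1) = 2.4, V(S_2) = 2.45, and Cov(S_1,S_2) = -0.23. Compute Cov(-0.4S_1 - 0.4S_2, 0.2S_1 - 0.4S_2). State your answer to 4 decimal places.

0.1816

Cov(-0.4S_1 - 0.4S_2, 0.2S_1 - 0.4S_2) = (-0.4)(0.2)V(S_1) + (-0.4)(-0.4)V(S_2) + [(-0.4)(-0.4) + (-0.4)(0.2)]Cov(S_1,S_2)
= -0.08·2.4 + 0.16·2.45 + 0.08·-0.23 = 0.1816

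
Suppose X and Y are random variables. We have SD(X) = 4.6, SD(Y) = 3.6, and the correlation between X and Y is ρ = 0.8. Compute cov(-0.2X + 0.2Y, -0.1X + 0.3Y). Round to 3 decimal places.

0.141

Var(X) = (4.6)² = 21.16;  Var(Y) = (3.6)² = 12.96
cov(X,Y) = ρ·SD(X)·SD(Y) = 0.8·4.6·3.6 = 13.248
cov(-0.2X + 0.2Y, -0.1X + 0.3Y) = (-0.2)(-0.1)Var(X) + (0.2)(0.3)Var(Y) + [(-0.2)(0.3) + (0.2)(-0.1)]cov(X,Y)
= 0.02·21.16 + 0.06·12.96 + -0.08·13.248 = 0.14096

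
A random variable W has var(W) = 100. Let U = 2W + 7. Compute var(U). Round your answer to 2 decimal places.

400.00

var(2W + 7) = (2)²·var(W) = 4·100 = 400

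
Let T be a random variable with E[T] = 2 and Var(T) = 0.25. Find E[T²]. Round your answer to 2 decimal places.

4.25

E[T²] = Var(T) + (E[T])² = 0.25 + (2)² = 4.25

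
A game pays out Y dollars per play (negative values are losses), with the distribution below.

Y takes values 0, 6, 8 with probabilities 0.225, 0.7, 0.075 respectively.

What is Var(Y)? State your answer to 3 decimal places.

6.960

E[Y] = (0)(0.225) + (6)(0.7) + (8)(0.075) = 4.8
E[Y²] = (0)²(0.225) + (6)²(0.7) + (8)²(0.075) = 30
Var(Y) = E[Y²] − (E[Y])² = 30 − (4.8)² = 6.96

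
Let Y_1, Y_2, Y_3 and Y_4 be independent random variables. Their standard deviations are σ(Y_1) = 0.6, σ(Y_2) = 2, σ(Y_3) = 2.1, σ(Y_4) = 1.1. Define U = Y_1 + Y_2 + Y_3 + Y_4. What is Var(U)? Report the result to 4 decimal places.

Var(Y_1) = 0.36, Var(Y_2) = 4, Var(Y_3) = 4.41, Var(Y_4) = 1.21
By independence, Var(U) = (1)²Var(Y_1) + (1)²Var(Y_2) + (1)²Var(Y_3) + (1)²Var(Y_4)
= (1)²·0.36 + (1)²·4 + (1)²·4.41 + (1)²·1.21 = 9.98

9.9800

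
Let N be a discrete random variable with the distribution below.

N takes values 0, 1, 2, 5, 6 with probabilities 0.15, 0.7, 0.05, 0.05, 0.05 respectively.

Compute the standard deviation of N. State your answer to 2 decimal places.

1.46

E[N] = (0)(0.15) + (1)(0.7) + (2)(0.05) + (5)(0.05) + (6)(0.05) = 1.35
E[N²] = (0)²(0.15) + (1)²(0.7) + (2)²(0.05) + (5)²(0.05) + (6)²(0.05) = 3.95
V(N) = E[N²] − (E[N])² = 3.95 − (1.35)² = 2.1275
σ(N) = √2.1275 ≈ 1.46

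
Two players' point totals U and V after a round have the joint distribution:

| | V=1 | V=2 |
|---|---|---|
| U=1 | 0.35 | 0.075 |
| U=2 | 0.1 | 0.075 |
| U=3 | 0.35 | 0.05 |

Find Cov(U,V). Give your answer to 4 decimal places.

E[U] = 1.975,  E[V] = 1.2
E[UV] = 2.35
Cov(U,V) = E[UV] − E[U]E[V] = 2.35 − (1.975)(1.2) = -0.02

-0.0200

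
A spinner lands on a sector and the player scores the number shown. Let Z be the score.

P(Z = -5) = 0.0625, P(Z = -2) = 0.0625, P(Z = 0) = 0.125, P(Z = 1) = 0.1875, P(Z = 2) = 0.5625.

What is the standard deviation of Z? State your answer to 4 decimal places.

E[Z] = (-5)(0.0625) + (-2)(0.0625) + (0)(0.125) + (1)(0.1875) + (2)(0.5625) = 0.875
E[Z²] = (-5)²(0.0625) + (-2)²(0.0625) + (0)²(0.125) + (1)²(0.1875) + (2)²(0.5625) = 4.25
Var(Z) = E[Z²] − (E[Z])² = 4.25 − (0.875)² = 3.484375
SD(Z) = √3.484375 ≈ 1.8666

1.8666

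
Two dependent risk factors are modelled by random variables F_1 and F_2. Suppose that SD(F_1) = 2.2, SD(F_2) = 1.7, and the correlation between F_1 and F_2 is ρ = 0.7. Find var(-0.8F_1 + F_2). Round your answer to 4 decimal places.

1.7988

var(F_1) = (2.2)² = 4.84;  var(F_2) = (1.7)² = 2.89
cov(F_1,F_2) = ρ·SD(F_1)·SD(F_2) = 0.7·2.2·1.7 = 2.618
var(-0.8F_1 + F_2) = (-0.8)²·var(F_1) + (1)²·var(F_2) + 2·(-0.8)·(1)·cov(F_1,F_2)
= 0.64·4.84 + 1·2.89 + -1.6·2.618 = 1.7988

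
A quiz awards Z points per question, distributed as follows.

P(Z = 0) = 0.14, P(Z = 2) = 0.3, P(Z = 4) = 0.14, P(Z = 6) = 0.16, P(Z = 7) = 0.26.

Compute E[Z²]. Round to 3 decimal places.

E[Z²] = (0)²(0.14) + (2)²(0.3) + (4)²(0.14) + (6)²(0.16) + (7)²(0.26) = 21.94

21.940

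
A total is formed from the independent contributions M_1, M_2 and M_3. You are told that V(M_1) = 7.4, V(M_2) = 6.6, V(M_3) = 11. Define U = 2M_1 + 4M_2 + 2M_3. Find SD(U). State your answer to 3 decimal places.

By independence, V(U) = (2)²V(M_1) + (4)²V(M_2) + (2)²V(M_3)
= (2)²·7.4 + (4)²·6.6 + (2)²·11 = 179.2
SD(U) = √179.2 ≈ 13.387

13.387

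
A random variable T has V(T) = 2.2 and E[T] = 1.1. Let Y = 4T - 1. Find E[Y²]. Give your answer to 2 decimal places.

E[4T - 1] = 4·1.1 − 1 = 3.4
V(4T - 1) = (4)²·2.2 = 35.2
E[Y²] = V(Y) + (E[Y])² = 35.2 + (3.4)² = 46.76

46.76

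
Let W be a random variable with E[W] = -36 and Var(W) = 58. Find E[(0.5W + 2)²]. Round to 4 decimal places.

E[0.5W + 2] = 0.5·-36 + 2 = -16
Var(0.5W + 2) = (0.5)²·58 = 14.5
E[(0.5W + 2)²] = Var((0.5W + 2)) + (E[(0.5W + 2)])² = 14.5 + (-16)² = 270.5

270.5000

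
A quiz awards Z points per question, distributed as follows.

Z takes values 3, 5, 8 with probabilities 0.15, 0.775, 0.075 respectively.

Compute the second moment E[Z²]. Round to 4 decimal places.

25.5250

E[Z²] = (3)²(0.15) + (5)²(0.775) + (8)²(0.075) = 25.525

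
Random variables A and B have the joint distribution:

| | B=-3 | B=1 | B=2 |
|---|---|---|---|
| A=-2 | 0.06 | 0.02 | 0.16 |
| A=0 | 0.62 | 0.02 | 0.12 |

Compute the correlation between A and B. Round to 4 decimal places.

-0.5188

E[A] = -0.48,  E[B] = -1.44
E[AB] = -0.32
cov(A,B) = E[AB] − E[A]E[B] = -0.32 − (-0.48)(-1.44) = -1.0112
var(A) = 0.7296,  var(B) = 5.2064
ρ = -1.0112 / √(0.7296·5.2064) ≈ -0.5188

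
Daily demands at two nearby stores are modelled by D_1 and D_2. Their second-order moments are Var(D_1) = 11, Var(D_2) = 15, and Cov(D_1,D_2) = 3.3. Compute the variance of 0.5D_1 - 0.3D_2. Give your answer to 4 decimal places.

3.1100

Var(0.5D_1 - 0.3D_2) = (0.5)²·Var(D_1) + (-0.3)²·Var(D_2) + 2·(0.5)·(-0.3)·Cov(D_1,D_2)
= 0.25·11 + 0.09·15 + -0.3·3.3 = 3.11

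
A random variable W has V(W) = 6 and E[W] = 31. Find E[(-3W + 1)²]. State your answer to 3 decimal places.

E[-3W + 1] = -3·31 + 1 = -92
V(-3W + 1) = (-3)²·6 = 54
E[(-3W + 1)²] = V((-3W + 1)) + (E[(-3W + 1)])² = 54 + (-92)² = 8518

8518.000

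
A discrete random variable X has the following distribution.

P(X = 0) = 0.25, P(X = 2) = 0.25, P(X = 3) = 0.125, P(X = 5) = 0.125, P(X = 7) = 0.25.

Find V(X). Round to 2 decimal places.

E[X] = (0)(0.25) + (2)(0.25) + (3)(0.125) + (5)(0.125) + (7)(0.25) = 3.25
E[X²] = (0)²(0.25) + (2)²(0.25) + (3)²(0.125) + (5)²(0.125) + (7)²(0.25) = 17.5
V(X) = E[X²] − (E[X])² = 17.5 − (3.25)² = 6.9375

6.94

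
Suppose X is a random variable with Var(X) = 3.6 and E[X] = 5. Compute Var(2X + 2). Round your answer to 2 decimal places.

14.40

Var(2X + 2) = (2)²·Var(X) = 4·3.6 = 14.4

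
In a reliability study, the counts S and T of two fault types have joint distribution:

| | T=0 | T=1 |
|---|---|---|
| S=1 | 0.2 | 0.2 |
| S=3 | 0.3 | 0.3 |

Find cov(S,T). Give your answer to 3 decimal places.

0.000

E[S] = 2.2,  E[T] = 0.5
E[ST] = 1.1
cov(S,T) = E[ST] − E[S]E[T] = 1.1 − (2.2)(0.5) = 0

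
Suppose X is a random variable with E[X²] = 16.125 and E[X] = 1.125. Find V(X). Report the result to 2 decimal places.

V(X) = 16.125 − (1.125)² = 14.859375

14.86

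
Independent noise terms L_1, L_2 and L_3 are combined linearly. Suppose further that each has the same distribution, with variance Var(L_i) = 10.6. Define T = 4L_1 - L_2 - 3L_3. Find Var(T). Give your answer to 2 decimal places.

275.60

By independence, Var(T) = (4)²Var(L_1) + (-1)²Var(L_2) + (-3)²Var(L_3)
= (4)²·10.6 + (-1)²·10.6 + (-3)²·10.6 = 275.6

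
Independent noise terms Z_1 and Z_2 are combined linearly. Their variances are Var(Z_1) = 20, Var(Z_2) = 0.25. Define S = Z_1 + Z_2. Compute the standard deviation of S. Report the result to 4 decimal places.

By independence, Var(S) = (1)²Var(Z_1) + (1)²Var(Z_2)
= (1)²·20 + (1)²·0.25 = 20.25
SD(S) = √20.25 ≈ 4.5000

4.5000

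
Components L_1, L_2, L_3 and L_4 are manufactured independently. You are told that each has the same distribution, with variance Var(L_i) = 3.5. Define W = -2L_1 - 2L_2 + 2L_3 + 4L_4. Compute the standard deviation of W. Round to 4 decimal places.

By independence, Var(W) = (-2)²Var(L_1) + (-2)²Var(L_2) + (2)²Var(L_3) + (4)²Var(L_4)
= (-2)²·3.5 + (-2)²·3.5 + (2)²·3.5 + (4)²·3.5 = 98
SD(W) = √98 ≈ 9.8995

9.8995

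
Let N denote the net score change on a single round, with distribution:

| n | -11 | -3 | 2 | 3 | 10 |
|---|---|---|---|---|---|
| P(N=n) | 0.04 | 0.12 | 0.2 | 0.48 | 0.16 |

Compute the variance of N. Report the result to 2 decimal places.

E[N] = (-11)(0.04) + (-3)(0.12) + (2)(0.2) + (3)(0.48) + (10)(0.16) = 2.64
E[N²] = (-11)²(0.04) + (-3)²(0.12) + (2)²(0.2) + (3)²(0.48) + (10)²(0.16) = 27.04
Var(N) = E[N²] − (E[N])² = 27.04 − (2.64)² = 20.0704

20.07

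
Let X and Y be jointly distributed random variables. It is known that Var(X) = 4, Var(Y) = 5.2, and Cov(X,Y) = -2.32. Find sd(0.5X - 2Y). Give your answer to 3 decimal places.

5.142

Var(0.5X - 2Y) = (0.5)²·Var(X) + (-2)²·Var(Y) + 2·(0.5)·(-2)·Cov(X,Y)
= 0.25·4 + 4·5.2 + -2·-2.32 = 26.44
sd(0.5X - 2Y) = √26.44 ≈ 5.142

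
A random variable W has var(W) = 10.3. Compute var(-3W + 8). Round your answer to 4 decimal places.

92.7000

var(-3W + 8) = (-3)²·var(W) = 9·10.3 = 92.7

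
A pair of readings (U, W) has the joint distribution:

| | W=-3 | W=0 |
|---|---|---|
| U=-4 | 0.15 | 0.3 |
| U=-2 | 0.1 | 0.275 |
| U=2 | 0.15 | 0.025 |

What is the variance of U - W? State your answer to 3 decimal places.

E[U] = -2.2,  E[W] = -1.2,  E[UW] = 1.5
V(U) = 9.4 − (-2.2)² = 4.56;  V(W) = 3.6 − (-1.2)² = 2.16
Cov(U,W) = 1.5 − (-2.2)(-1.2) = -1.14
V(U - W) = (1)²·4.56 + (-1)²·2.16 + 2·(1)·(-1)·-1.14 = 9

9.000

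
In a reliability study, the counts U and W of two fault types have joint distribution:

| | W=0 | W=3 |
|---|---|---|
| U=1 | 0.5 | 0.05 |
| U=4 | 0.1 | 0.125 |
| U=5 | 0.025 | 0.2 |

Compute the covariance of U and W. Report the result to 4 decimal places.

E[U] = 2.575,  E[W] = 1.125
E[UW] = 4.65
Cov(U,W) = E[UW] − E[U]E[W] = 4.65 − (2.575)(1.125) = 1.753125

1.7531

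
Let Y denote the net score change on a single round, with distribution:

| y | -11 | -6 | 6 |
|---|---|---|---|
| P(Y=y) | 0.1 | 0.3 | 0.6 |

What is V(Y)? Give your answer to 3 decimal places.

44.010

E[Y] = (-11)(0.1) + (-6)(0.3) + (6)(0.6) = 0.7
E[Y²] = (-11)²(0.1) + (-6)²(0.3) + (6)²(0.6) = 44.5
V(Y) = E[Y²] − (E[Y])² = 44.5 − (0.7)² = 44.01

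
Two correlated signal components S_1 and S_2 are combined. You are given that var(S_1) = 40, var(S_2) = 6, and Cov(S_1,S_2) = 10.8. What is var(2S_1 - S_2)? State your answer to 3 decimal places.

122.800

var(2S_1 - S_2) = (2)²·var(S_1) + (-1)²·var(S_2) + 2·(2)·(-1)·Cov(S_1,S_2)
= 4·40 + 1·6 + -4·10.8 = 122.8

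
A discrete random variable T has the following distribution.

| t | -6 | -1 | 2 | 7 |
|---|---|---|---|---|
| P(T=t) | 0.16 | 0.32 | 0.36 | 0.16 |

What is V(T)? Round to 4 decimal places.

E[T] = (-6)(0.16) + (-1)(0.32) + (2)(0.36) + (7)(0.16) = 0.56
E[T²] = (-6)²(0.16) + (-1)²(0.32) + (2)²(0.36) + (7)²(0.16) = 15.36
V(T) = E[T²] − (E[T])² = 15.36 − (0.56)² = 15.0464

15.0464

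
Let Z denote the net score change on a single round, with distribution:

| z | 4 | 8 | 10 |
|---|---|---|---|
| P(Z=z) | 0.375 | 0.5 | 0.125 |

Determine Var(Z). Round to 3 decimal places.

4.938

E[Z] = (4)(0.375) + (8)(0.5) + (10)(0.125) = 6.75
E[Z²] = (4)²(0.375) + (8)²(0.5) + (10)²(0.125) = 50.5
Var(Z) = E[Z²] − (E[Z])² = 50.5 − (6.75)² = 4.9375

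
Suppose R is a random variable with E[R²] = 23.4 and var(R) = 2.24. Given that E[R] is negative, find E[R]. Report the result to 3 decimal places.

(E[R])² = E[R²] − var(R) = 23.4 − 2.24 = 21.16
E[R] = −√21.16 = -4.6

-4.600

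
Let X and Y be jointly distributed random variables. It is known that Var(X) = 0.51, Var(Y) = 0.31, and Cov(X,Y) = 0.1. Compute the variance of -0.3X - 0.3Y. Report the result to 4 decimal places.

0.0918

Var(-0.3X - 0.3Y) = (-0.3)²·Var(X) + (-0.3)²·Var(Y) + 2·(-0.3)·(-0.3)·Cov(X,Y)
= 0.09·0.51 + 0.09·0.31 + 0.18·0.1 = 0.0918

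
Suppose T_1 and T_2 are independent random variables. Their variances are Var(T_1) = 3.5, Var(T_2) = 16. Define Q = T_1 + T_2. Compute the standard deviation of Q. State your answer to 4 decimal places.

4.4159

By independence, Var(Q) = (1)²Var(T_1) + (1)²Var(T_2)
= (1)²·3.5 + (1)²·16 = 19.5
SD(Q) = √19.5 ≈ 4.4159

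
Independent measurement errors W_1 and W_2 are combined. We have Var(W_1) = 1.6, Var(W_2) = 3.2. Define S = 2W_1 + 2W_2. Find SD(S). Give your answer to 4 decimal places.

4.3818

By independence, Var(S) = (2)²Var(W_1) + (2)²Var(W_2)
= (2)²·1.6 + (2)²·3.2 = 19.2
SD(S) = √19.2 ≈ 4.3818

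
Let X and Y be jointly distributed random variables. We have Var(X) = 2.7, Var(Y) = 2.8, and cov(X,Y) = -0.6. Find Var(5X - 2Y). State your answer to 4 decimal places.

Var(5X - 2Y) = (5)²·Var(X) + (-2)²·Var(Y) + 2·(5)·(-2)·cov(X,Y)
= 25·2.7 + 4·2.8 + -20·-0.6 = 90.7

90.7000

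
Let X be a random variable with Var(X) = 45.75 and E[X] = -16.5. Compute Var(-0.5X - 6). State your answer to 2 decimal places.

Var(-0.5X - 6) = (-0.5)²·Var(X) = 0.25·45.75 = 11.4375

11.44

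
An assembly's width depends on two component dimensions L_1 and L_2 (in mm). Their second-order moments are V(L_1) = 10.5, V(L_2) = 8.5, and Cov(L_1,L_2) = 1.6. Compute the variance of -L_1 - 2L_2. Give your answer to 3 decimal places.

V(-L_1 - 2L_2) = (-1)²·V(L_1) + (-2)²·V(L_2) + 2·(-1)·(-2)·Cov(L_1,L_2)
= 1·10.5 + 4·8.5 + 4·1.6 = 50.9

50.900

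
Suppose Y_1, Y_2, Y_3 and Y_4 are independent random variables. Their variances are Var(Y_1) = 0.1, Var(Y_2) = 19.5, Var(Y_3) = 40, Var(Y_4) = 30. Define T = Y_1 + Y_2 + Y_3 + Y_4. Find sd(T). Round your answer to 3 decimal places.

9.466

By independence, Var(T) = (1)²Var(Y_1) + (1)²Var(Y_2) + (1)²Var(Y_3) + (1)²Var(Y_4)
= (1)²·0.1 + (1)²·19.5 + (1)²·40 + (1)²·30 = 89.6
sd(T) = √89.6 ≈ 9.466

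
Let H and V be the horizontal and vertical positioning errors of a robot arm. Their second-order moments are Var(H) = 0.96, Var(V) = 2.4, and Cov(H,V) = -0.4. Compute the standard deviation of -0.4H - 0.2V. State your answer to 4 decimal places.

Var(-0.4H - 0.2V) = (-0.4)²·Var(H) + (-0.2)²·Var(V) + 2·(-0.4)·(-0.2)·Cov(H,V)
= 0.16·0.96 + 0.04·2.4 + 0.16·-0.4 = 0.1856
SD(-0.4H - 0.2V) = √0.1856 ≈ 0.4308

0.4308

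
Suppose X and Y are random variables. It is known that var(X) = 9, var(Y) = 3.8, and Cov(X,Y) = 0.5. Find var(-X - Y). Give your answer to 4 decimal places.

var(-X - Y) = (-1)²·var(X) + (-1)²·var(Y) + 2·(-1)·(-1)·Cov(X,Y)
= 1·9 + 1·3.8 + 2·0.5 = 13.8

13.8000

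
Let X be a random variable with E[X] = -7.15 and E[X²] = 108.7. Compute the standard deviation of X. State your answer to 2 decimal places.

7.59

Var(X) = 108.7 − (-7.15)² = 57.5775
sd(X) = √57.5775 ≈ 7.59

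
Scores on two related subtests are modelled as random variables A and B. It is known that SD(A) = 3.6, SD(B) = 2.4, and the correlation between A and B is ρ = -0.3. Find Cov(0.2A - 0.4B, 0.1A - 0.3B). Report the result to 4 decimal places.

1.2096

V(A) = (3.6)² = 12.96;  V(B) = (2.4)² = 5.76
Cov(A,B) = ρ·SD(A)·SD(B) = -0.3·3.6·2.4 = -2.592
Cov(0.2A - 0.4B, 0.1A - 0.3B) = (0.2)(0.1)V(A) + (-0.4)(-0.3)V(B) + [(0.2)(-0.3) + (-0.4)(0.1)]Cov(A,B)
= 0.02·12.96 + 0.12·5.76 + -0.1·-2.592 = 1.2096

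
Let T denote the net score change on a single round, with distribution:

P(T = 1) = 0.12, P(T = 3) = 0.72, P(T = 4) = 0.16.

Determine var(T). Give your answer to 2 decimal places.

0.63

E[T] = (1)(0.12) + (3)(0.72) + (4)(0.16) = 2.92
E[T²] = (1)²(0.12) + (3)²(0.72) + (4)²(0.16) = 9.16
var(T) = E[T²] − (E[T])² = 9.16 − (2.92)² = 0.6336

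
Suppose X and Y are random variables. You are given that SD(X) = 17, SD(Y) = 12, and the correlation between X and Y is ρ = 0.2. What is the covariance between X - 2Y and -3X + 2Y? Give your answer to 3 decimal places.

V(X) = (17)² = 289;  V(Y) = (12)² = 144
Cov(X,Y) = ρ·SD(X)·SD(Y) = 0.2·17·12 = 40.8
Cov(X - 2Y, -3X + 2Y) = (1)(-3)V(X) + (-2)(2)V(Y) + [(1)(2) + (-2)(-3)]Cov(X,Y)
= -3·289 + -4·144 + 8·40.8 = -1116.6

-1116.600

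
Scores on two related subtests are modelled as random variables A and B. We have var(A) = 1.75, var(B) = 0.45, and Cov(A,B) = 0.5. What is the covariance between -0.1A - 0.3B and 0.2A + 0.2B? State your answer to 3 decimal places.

-0.102

Cov(-0.1A - 0.3B, 0.2A + 0.2B) = (-0.1)(0.2)var(A) + (-0.3)(0.2)var(B) + [(-0.1)(0.2) + (-0.3)(0.2)]Cov(A,B)
= -0.02·1.75 + -0.06·0.45 + -0.08·0.5 = -0.102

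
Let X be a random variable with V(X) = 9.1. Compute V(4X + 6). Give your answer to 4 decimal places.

145.6000

V(4X + 6) = (4)²·V(X) = 16·9.1 = 145.6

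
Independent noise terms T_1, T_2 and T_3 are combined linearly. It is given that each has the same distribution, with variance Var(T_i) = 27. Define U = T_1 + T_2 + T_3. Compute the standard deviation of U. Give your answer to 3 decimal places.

By independence, Var(U) = (1)²Var(T_1) + (1)²Var(T_2) + (1)²Var(T_3)
= (1)²·27 + (1)²·27 + (1)²·27 = 81
sd(U) = √81 ≈ 9.000

9.000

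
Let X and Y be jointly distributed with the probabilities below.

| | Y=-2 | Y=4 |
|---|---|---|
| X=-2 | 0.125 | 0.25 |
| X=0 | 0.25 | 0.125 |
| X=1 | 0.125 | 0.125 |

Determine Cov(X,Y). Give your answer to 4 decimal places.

-0.7500

E[X] = -0.5,  E[Y] = 1
E[XY] = -1.25
Cov(X,Y) = E[XY] − E[X]E[Y] = -1.25 − (-0.5)(1) = -0.75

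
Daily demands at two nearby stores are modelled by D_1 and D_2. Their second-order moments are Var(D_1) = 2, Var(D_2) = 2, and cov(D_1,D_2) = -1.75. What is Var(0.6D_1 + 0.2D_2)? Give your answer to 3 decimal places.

0.380

Var(0.6D_1 + 0.2D_2) = (0.6)²·Var(D_1) + (0.2)²·Var(D_2) + 2·(0.6)·(0.2)·cov(D_1,D_2)
= 0.36·2 + 0.04·2 + 0.24·-1.75 = 0.38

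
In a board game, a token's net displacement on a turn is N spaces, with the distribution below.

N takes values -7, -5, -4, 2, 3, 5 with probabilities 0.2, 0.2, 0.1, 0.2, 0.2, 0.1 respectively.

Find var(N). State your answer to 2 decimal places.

19.81

E[N] = (-7)(0.2) + (-5)(0.2) + (-4)(0.1) + (2)(0.2) + (3)(0.2) + (5)(0.1) = -1.3
E[N²] = (-7)²(0.2) + (-5)²(0.2) + (-4)²(0.1) + (2)²(0.2) + (3)²(0.2) + (5)²(0.1) = 21.5
var(N) = E[N²] − (E[N])² = 21.5 − (-1.3)² = 19.81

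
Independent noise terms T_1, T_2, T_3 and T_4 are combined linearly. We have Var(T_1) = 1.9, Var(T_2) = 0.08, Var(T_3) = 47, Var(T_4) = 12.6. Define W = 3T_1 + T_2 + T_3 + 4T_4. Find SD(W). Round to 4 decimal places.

16.3028

By independence, Var(W) = (3)²Var(T_1) + (1)²Var(T_2) + (1)²Var(T_3) + (4)²Var(T_4)
= (3)²·1.9 + (1)²·0.08 + (1)²·47 + (4)²·12.6 = 265.78
SD(W) = √265.78 ≈ 16.3028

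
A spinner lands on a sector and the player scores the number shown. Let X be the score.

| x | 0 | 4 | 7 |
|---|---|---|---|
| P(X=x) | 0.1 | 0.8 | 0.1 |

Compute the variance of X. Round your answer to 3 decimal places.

E[X] = (0)(0.1) + (4)(0.8) + (7)(0.1) = 3.9
E[X²] = (0)²(0.1) + (4)²(0.8) + (7)²(0.1) = 17.7
var(X) = E[X²] − (E[X])² = 17.7 − (3.9)² = 2.49

2.490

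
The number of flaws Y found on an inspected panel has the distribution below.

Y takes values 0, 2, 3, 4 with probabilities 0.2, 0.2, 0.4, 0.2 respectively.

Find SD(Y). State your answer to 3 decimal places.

1.356

E[Y] = (0)(0.2) + (2)(0.2) + (3)(0.4) + (4)(0.2) = 2.4
E[Y²] = (0)²(0.2) + (2)²(0.2) + (3)²(0.4) + (4)²(0.2) = 7.6
V(Y) = E[Y²] − (E[Y])² = 7.6 − (2.4)² = 1.84
SD(Y) = √1.84 ≈ 1.356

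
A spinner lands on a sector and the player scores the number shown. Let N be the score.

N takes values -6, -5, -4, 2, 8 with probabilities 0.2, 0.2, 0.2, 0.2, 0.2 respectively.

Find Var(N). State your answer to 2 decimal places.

E[N] = (-6)(0.2) + (-5)(0.2) + (-4)(0.2) + (2)(0.2) + (8)(0.2) = -1
E[N²] = (-6)²(0.2) + (-5)²(0.2) + (-4)²(0.2) + (2)²(0.2) + (8)²(0.2) = 29
Var(N) = E[N²] − (E[N])² = 29 − (-1)² = 28

28.00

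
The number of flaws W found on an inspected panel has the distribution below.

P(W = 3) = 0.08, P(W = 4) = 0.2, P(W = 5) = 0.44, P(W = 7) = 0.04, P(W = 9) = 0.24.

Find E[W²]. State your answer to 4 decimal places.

E[W²] = (3)²(0.08) + (4)²(0.2) + (5)²(0.44) + (7)²(0.04) + (9)²(0.24) = 36.32

36.3200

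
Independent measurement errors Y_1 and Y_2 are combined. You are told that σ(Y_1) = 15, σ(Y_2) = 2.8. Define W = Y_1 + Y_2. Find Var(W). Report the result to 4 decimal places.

Var(Y_1) = 225, Var(Y_2) = 7.84
By independence, Var(W) = (1)²Var(Y_1) + (1)²Var(Y_2)
= (1)²·225 + (1)²·7.84 = 232.84

232.8400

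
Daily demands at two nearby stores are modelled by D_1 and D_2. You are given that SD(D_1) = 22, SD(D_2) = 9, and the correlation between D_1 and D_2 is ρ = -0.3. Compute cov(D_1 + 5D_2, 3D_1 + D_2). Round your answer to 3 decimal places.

906.600

Var(D_1) = (22)² = 484;  Var(D_2) = (9)² = 81
cov(D_1,D_2) = ρ·SD(D_1)·SD(D_2) = -0.3·22·9 = -59.4
cov(D_1 + 5D_2, 3D_1 + D_2) = (1)(3)Var(D_1) + (5)(1)Var(D_2) + [(1)(1) + (5)(3)]cov(D_1,D_2)
= 3·484 + 5·81 + 16·-59.4 = 906.6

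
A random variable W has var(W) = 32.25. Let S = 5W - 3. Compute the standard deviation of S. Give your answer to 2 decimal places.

var(5W - 3) = (5)²·32.25 = 806.25
sd(S) = √806.25 ≈ 28.39

28.39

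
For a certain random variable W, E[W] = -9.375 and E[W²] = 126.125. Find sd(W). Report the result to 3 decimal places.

6.183

var(W) = 126.125 − (-9.375)² = 38.234375
sd(W) = √38.234375 ≈ 6.183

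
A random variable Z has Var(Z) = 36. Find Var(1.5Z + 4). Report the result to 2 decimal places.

81.00

Var(1.5Z + 4) = (1.5)²·Var(Z) = 2.25·36 = 81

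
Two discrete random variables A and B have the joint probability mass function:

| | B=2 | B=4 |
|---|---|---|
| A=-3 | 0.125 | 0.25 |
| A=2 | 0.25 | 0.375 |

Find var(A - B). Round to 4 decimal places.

E[A] = 0.125,  E[B] = 3.25,  E[AB] = 0.25
var(A) = 5.875 − (0.125)² = 5.859375;  var(B) = 11.5 − (3.25)² = 0.9375
Cov(A,B) = 0.25 − (0.125)(3.25) = -0.15625
var(A - B) = (1)²·5.859375 + (-1)²·0.9375 + 2·(1)·(-1)·-0.15625 = 7.109375

7.1094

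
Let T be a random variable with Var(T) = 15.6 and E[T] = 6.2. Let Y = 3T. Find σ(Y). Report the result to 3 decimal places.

11.849

Var(3T) = (3)²·15.6 = 140.4
σ(Y) = √140.4 ≈ 11.849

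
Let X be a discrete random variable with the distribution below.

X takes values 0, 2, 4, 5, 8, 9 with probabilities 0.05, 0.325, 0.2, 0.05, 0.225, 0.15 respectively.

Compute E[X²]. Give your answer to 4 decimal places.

32.3000

E[X²] = (0)²(0.05) + (2)²(0.325) + (4)²(0.2) + (5)²(0.05) + (8)²(0.225) + (9)²(0.15) = 32.3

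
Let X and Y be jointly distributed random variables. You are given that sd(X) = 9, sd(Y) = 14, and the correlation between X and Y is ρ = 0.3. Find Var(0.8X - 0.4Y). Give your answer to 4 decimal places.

59.0080

Var(X) = (9)² = 81;  Var(Y) = (14)² = 196
Cov(X,Y) = ρ·sd(X)·sd(Y) = 0.3·9·14 = 37.8
Var(0.8X - 0.4Y) = (0.8)²·Var(X) + (-0.4)²·Var(Y) + 2·(0.8)·(-0.4)·Cov(X,Y)
= 0.64·81 + 0.16·196 + -0.64·37.8 = 59.008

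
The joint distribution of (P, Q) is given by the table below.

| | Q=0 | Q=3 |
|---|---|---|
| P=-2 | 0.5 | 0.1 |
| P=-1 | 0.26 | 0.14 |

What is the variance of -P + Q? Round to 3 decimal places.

1.618

E[P] = -1.6,  E[Q] = 0.72,  E[PQ] = -1.02
var(P) = 2.8 − (-1.6)² = 0.24;  var(Q) = 2.16 − (0.72)² = 1.6416
Cov(P,Q) = -1.02 − (-1.6)(0.72) = 0.132
var(-P + Q) = (-1)²·0.24 + (1)²·1.6416 + 2·(-1)·(1)·0.132 = 1.6176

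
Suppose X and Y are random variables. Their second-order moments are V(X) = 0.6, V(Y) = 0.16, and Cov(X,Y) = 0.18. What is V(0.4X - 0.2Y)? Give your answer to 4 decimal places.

0.0736

V(0.4X - 0.2Y) = (0.4)²·V(X) + (-0.2)²·V(Y) + 2·(0.4)·(-0.2)·Cov(X,Y)
= 0.16·0.6 + 0.04·0.16 + -0.16·0.18 = 0.0736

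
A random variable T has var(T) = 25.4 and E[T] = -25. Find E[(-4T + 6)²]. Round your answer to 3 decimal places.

11642.400

E[-4T + 6] = -4·-25 + 6 = 106
var(-4T + 6) = (-4)²·25.4 = 406.4
E[(-4T + 6)²] = var((-4T + 6)) + (E[(-4T + 6)])² = 406.4 + (106)² = 11642.4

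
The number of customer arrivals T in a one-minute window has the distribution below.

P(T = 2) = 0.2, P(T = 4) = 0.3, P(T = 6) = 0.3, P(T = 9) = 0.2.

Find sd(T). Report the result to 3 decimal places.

E[T] = (2)(0.2) + (4)(0.3) + (6)(0.3) + (9)(0.2) = 5.2
E[T²] = (2)²(0.2) + (4)²(0.3) + (6)²(0.3) + (9)²(0.2) = 32.6
V(T) = E[T²] − (E[T])² = 32.6 − (5.2)² = 5.56
sd(T) = √5.56 ≈ 2.358

2.358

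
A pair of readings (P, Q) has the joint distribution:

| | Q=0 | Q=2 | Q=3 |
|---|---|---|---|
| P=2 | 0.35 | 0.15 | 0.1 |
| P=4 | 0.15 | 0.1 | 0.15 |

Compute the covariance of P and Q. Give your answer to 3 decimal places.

E[P] = 2.8,  E[Q] = 1.25
E[PQ] = 3.8
Cov(P,Q) = E[PQ] − E[P]E[Q] = 3.8 − (2.8)(1.25) = 0.3

0.300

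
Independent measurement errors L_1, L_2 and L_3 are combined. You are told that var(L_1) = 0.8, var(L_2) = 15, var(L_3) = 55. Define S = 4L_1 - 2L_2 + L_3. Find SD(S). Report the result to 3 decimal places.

By independence, var(S) = (4)²var(L_1) + (-2)²var(L_2) + (1)²var(L_3)
= (4)²·0.8 + (-2)²·15 + (1)²·55 = 127.8
SD(S) = √127.8 ≈ 11.305

11.305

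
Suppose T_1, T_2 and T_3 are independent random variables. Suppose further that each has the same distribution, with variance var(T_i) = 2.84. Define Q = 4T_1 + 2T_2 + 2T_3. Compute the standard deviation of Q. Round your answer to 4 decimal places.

8.2559

By independence, var(Q) = (4)²var(T_1) + (2)²var(T_2) + (2)²var(T_3)
= (4)²·2.84 + (2)²·2.84 + (2)²·2.84 = 68.16
SD(Q) = √68.16 ≈ 8.2559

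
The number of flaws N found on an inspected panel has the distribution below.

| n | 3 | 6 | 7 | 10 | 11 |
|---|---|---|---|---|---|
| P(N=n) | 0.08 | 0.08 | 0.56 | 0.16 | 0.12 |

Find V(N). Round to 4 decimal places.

4.4064

E[N] = (3)(0.08) + (6)(0.08) + (7)(0.56) + (10)(0.16) + (11)(0.12) = 7.56
E[N²] = (3)²(0.08) + (6)²(0.08) + (7)²(0.56) + (10)²(0.16) + (11)²(0.12) = 61.56
V(N) = E[N²] − (E[N])² = 61.56 − (7.56)² = 4.4064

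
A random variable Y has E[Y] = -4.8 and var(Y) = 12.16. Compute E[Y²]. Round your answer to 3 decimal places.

35.200

E[Y²] = var(Y) + (E[Y])² = 12.16 + (-4.8)² = 35.2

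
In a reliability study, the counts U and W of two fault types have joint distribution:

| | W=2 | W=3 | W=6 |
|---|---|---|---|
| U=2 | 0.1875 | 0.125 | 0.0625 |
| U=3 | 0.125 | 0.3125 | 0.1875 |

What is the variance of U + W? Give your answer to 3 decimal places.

2.934

E[U] = 2.625,  E[W] = 3.4375,  E[UW] = 9.1875
var(U) = 7.125 − (2.625)² = 0.234375;  var(W) = 14.1875 − (3.4375)² = 2.37109375
Cov(U,W) = 9.1875 − (2.625)(3.4375) = 0.1640625
var(U + W) = (1)²·0.234375 + (1)²·2.37109375 + 2·(1)·(1)·0.1640625 = 2.93359375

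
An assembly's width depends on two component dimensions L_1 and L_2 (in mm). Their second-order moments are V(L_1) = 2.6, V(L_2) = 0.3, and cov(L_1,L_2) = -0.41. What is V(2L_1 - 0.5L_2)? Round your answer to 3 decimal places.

11.295

V(2L_1 - 0.5L_2) = (2)²·V(L_1) + (-0.5)²·V(L_2) + 2·(2)·(-0.5)·cov(L_1,L_2)
= 4·2.6 + 0.25·0.3 + -2·-0.41 = 11.295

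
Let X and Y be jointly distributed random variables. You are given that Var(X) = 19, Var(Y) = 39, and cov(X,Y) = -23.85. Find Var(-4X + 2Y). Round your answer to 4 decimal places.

841.6000

Var(-4X + 2Y) = (-4)²·Var(X) + (2)²·Var(Y) + 2·(-4)·(2)·cov(X,Y)
= 16·19 + 4·39 + -16·-23.85 = 841.6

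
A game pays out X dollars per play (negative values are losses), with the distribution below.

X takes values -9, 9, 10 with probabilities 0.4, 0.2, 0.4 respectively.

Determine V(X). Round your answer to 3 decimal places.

E[X] = (-9)(0.4) + (9)(0.2) + (10)(0.4) = 2.2
E[X²] = (-9)²(0.4) + (9)²(0.2) + (10)²(0.4) = 88.6
V(X) = E[X²] − (E[X])² = 88.6 − (2.2)² = 83.76

83.760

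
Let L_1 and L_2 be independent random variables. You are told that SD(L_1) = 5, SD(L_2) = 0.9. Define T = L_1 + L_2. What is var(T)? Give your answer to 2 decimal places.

25.81

var(L_1) = 25, var(L_2) = 0.81
By independence, var(T) = (1)²var(L_1) + (1)²var(L_2)
= (1)²·25 + (1)²·0.81 = 25.81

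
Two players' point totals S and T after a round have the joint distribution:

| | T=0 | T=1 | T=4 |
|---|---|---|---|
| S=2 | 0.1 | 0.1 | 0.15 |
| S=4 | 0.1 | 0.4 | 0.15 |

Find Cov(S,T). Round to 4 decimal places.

E[S] = 3.3,  E[T] = 1.7
E[ST] = 5.4
Cov(S,T) = E[ST] − E[S]E[T] = 5.4 − (3.3)(1.7) = -0.21

-0.2100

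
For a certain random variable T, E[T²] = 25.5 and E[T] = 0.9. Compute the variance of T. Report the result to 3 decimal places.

24.690

var(T) = 25.5 − (0.9)² = 24.69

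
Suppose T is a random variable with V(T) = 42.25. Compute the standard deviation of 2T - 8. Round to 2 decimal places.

V(2T - 8) = (2)²·42.25 = 169
SD(2T - 8) = √169 ≈ 13.00

13.00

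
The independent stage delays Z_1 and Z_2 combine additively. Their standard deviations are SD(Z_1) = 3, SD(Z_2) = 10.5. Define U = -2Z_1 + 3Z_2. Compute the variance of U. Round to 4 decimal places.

1028.2500

Var(Z_1) = 9, Var(Z_2) = 110.25
By independence, Var(U) = (-2)²Var(Z_1) + (3)²Var(Z_2)
= (-2)²·9 + (3)²·110.25 = 1028.25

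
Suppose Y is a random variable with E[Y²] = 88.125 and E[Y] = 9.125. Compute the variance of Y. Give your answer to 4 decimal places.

4.8594

Var(Y) = 88.125 − (9.125)² = 4.859375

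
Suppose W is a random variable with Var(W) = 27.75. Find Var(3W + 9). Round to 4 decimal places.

Var(3W + 9) = (3)²·Var(W) = 9·27.75 = 249.75

249.7500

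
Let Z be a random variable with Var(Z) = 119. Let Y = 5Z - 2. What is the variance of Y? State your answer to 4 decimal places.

2975.0000

Var(5Z - 2) = (5)²·Var(Z) = 25·119 = 2975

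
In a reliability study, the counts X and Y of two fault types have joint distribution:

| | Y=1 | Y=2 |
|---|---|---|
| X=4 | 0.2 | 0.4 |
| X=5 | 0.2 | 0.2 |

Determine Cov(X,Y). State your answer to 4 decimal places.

-0.0400

E[X] = 4.4,  E[Y] = 1.6
E[XY] = 7
Cov(X,Y) = E[XY] − E[X]E[Y] = 7 − (4.4)(1.6) = -0.04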